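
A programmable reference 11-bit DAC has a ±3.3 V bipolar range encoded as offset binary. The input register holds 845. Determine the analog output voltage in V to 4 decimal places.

-0.5769 V

LSB = 6.6 V / 2^11 = 3.223 mV.
V_out = (−3.3) + 845 × 0.00322266 V = -0.576855 V.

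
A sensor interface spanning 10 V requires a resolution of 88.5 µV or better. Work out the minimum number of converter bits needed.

17 bits

Number of steps required ≥ 10 V / 88.5 µV = 112994.35.
Need 2^N ≥ 112994.35; 2^16 = 65536, 2^17 = 131072.
Minimum N = 17.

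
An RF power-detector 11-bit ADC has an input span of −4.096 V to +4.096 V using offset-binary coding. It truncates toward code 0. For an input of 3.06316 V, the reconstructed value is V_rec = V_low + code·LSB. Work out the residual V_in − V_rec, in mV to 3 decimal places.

LSB = 8.192/2^11 = 4.000 mV.
(3.06316 − (−4.096))/0.004 = 1789.7900; ⌊·⌋ gives code 1789.
Reconstructed: 3.06 V.
Error = 3.06316 − 3.06 = 0.00316 V = 3.160 mV.

3.160 mV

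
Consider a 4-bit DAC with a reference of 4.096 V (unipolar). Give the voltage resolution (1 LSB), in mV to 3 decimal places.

Full-scale span = 4.096 V.
LSB = 4.096 / 2^4 = 4.096 / 16 = 0.256 V = 256.000 mV.

256.000 mV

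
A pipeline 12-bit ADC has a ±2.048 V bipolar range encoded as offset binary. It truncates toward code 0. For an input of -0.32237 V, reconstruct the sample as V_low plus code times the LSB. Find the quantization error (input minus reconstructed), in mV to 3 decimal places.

Step size: 4.096 V ÷ 2^12 = 1.000 mV.
(V_in − V_low)/LSB = (-0.32237 − (−2.048))/0.001 = 1725.6300 → code 1725 (floor).
Code 1725 maps back to (−2.048) + 1725×0.001 V = -0.323 V.
Error = -0.32237 − (−0.323) = 0.00063 V = 0.630 mV.

0.630 mV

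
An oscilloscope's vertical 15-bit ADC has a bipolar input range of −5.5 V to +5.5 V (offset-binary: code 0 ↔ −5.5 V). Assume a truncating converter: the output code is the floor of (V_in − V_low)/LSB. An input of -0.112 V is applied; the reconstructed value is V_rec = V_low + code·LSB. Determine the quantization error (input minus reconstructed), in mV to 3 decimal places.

0.122 mV

LSB = 11/2^15 = 335.69 µV.
(V_in − V_low)/LSB = (-0.112 − (−5.5))/0.000335693 = 16050.3622 → code 16050 (floor).
Reconstructed: -0.11212158 V.
V_in − V_rec = 0.000121582 V = 0.122 mV.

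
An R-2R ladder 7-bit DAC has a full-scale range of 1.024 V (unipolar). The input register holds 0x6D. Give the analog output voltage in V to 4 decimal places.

0.8720 V

LSB = 1.024 V / 2^7 = 8.000 mV.
Code 0x6D = 109 decimal.
V_out = 0 + 109 × 0.008 V = 0.872 V.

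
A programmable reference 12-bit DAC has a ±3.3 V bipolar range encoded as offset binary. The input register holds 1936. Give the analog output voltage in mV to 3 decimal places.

-180.469 mV

LSB = 6.6 V / 2^12 = 1.611 mV.
V_out = (−3.3) + 1936 × 0.00161133 V = -0.180469 V.
= -180.469 mV.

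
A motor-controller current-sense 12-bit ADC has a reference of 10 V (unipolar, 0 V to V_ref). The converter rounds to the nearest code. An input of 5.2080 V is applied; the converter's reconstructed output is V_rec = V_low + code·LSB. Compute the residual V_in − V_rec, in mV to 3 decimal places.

0.480 mV

Step size: 10 V ÷ 2^12 = 2.441 mV.
(V_in − V_low)/LSB = (5.2080 − 0)/0.00244141 = 2133.1968 → code 2133 (round).
Reconstructed: 5.2075195 V.
Difference: 0.000480469 V → 0.480 mV.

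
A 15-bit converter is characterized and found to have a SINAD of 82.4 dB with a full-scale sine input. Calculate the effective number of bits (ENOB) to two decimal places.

ENOB = (SINAD − 1.76) / 6.02 = (82.4 − 1.76)/6.02 = 13.395.

13.40 bits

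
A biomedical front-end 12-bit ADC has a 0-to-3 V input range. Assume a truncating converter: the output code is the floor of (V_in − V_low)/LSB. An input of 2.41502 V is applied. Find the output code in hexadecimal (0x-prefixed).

code 0xCE1 (decimal 3297)

Full-scale span = 3 V; LSB = 3/2^12 = 0.732 mV.
(2.41502 − 0) / 0.000732422 = 3297.307 LSBs.
⌊·⌋(3297.307) = 3297.
In hexadecimal (0x-prefixed): 0xCE1.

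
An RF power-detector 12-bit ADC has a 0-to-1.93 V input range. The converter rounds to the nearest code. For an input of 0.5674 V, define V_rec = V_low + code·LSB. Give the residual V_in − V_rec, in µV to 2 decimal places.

One LSB is 1.93 V / 4096 = 471.19 µV.
(0.5674 − 0)/0.000471191 = 1204.1816; round gives code 1204.
Reconstructed: 0.56731445 V.
Error = 0.5674 − 0.56731445 = 8.55469e-05 V = 85.55 µV.

85.55 µV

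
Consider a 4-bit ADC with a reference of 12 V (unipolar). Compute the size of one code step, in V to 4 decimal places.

Full-scale span = 12 V.
LSB = 12 / 2^4 = 12 / 16 = 0.75 V = 0.7500 V.

0.7500 V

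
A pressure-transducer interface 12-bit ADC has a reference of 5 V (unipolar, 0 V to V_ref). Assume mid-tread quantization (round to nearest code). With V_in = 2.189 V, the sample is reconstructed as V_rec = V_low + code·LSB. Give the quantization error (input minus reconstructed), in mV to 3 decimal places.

0.279 mV

LSB = 5/2^12 = 1.221 mV.
(V_in − V_low)/LSB = (2.189 − 0)/0.0012207 = 1793.2288 → code 1793 (round).
Code 1793 maps back to 0 + 1793×0.0012207 V = 2.1887207 V.
Error = 2.189 − 2.1887207 = 0.000279297 V = 0.279 mV.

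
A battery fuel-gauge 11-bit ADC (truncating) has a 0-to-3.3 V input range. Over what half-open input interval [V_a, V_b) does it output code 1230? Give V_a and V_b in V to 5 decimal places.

LSB = 3.3/2^11 = 1.611 mV.
V_a = V_low + 1230·LSB = 1.98193 V; V_b = V_low + 1231·LSB = 1.98354 V.

[1.98193 V, 1.98354 V)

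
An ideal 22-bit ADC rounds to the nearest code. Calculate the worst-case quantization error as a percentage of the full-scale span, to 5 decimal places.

0.00001 %

Rounding → worst-case error = ½ LSB = V_FS/2^23, so 100/8388608 = 1.19209e-05 % of full scale.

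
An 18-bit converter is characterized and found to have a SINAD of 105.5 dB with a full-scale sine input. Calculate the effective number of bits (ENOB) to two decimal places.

17.23 bits

ENOB = (SINAD − 1.76) / 6.02 = (105.5 − 1.76)/6.02 = 17.233.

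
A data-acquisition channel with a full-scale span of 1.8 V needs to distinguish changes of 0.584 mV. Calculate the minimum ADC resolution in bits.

12 bits

Number of steps required ≥ 1.8 V / 0.584 mV = 3082.19.
Need 2^N ≥ 3082.19; 2^11 = 2048, 2^12 = 4096.
Minimum N = 12.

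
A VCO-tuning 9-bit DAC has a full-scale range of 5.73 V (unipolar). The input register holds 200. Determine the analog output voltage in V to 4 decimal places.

LSB = 5.73 V / 2^9 = 11.191 mV.
V_out = 0 + 200 × 0.0111914 V = 2.23828 V.

2.2383 V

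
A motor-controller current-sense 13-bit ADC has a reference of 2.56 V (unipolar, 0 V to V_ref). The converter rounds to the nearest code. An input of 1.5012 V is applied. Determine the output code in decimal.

code 4804

Full-scale span = 2.56 V; LSB = 2.56/2^13 = 312.50 µV.
(1.5012 − 0) / 0.0003125 = 4803.840 LSBs.
So the output code is 4804.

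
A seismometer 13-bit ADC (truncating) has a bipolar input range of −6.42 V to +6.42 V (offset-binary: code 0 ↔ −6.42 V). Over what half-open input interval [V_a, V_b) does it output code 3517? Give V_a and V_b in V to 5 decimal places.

[-0.90751 V, -0.90595 V)

LSB = 12.84/2^13 = 1.567 mV.
V_a = V_low + 3517·LSB = -0.907515 V; V_b = V_low + 3518·LSB = -0.905947 V.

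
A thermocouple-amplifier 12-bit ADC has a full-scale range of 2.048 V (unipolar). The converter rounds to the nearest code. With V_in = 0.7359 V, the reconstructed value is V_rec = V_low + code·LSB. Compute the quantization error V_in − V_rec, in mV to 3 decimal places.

LSB = 2.048/2^12 = 0.500 mV.
Scaled input = 1471.8000 LSBs, so code = 1472.
Code 1472 maps back to 0 + 1472×0.0005 V = 0.736 V.
V_in − V_rec = -0.0001 V = -0.100 mV.

-0.100 mV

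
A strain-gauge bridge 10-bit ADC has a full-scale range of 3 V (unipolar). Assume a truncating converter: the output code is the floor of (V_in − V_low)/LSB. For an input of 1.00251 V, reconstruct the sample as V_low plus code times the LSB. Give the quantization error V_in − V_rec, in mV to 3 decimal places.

One LSB is 3 V / 1024 = 2.930 mV.
Scaled input = 342.1901 LSBs, so code = 342.
Reconstructed: 1.0019531 V.
Difference: 0.000556875 V → 0.557 mV.

0.557 mV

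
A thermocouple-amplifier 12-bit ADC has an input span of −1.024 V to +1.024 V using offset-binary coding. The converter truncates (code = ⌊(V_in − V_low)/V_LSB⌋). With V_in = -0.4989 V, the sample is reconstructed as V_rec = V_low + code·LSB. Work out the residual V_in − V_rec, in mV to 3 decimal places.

0.100 mV

One LSB is 2.048 V / 4096 = 0.500 mV.
(V_in − V_low)/LSB = (-0.4989 − (−1.024))/0.0005 = 1050.2000 → code 1050 (floor).
Reconstructed: -0.499 V.
Error = -0.4989 − (−0.499) = 0.0001 V = 0.100 mV.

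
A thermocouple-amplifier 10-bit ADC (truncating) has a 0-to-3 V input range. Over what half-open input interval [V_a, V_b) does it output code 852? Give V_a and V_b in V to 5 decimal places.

LSB = 3/2^10 = 2.930 mV.
V_a = V_low + 852·LSB = 2.49609 V; V_b = V_low + 853·LSB = 2.49902 V.

[2.49609 V, 2.49902 V)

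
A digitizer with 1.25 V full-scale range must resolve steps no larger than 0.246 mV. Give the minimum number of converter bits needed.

Number of steps required ≥ 1.25 V / 0.246 mV = 5081.30.
Need 2^N ≥ 5081.30; 2^12 = 4096, 2^13 = 8192.
Minimum N = 13.

13 bits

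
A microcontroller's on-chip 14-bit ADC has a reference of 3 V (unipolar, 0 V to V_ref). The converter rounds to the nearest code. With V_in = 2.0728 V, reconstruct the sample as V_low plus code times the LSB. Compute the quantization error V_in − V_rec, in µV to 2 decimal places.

46.09 µV

LSB = 3/2^14 = 183.11 µV.
(V_in − V_low)/LSB = (2.0728 − 0)/0.000183105 = 11320.2517 → code 11320 (round).
Code 11320 maps back to 0 + 11320×0.000183105 V = 2.0727539 V.
Error = 2.0728 − 2.0727539 = 4.60937e-05 V = 46.09 µV.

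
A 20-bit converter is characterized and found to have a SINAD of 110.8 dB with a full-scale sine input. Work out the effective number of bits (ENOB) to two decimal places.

18.11 bits

ENOB = (SINAD − 1.76) / 6.02 = (110.8 − 1.76)/6.02 = 18.113.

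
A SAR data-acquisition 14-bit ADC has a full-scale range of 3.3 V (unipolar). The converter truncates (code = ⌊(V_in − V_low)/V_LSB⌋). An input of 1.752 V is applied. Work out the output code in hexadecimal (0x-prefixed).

Full-scale span = 3.3 V; LSB = 3.3/2^14 = 201.42 µV.
(V_in − V_low)/LSB = (1.752 − 0) / 0.000201416 = 8698.415.
Floor → code 8698.
In hexadecimal (0x-prefixed): 0x21FA.

code 0x21FA (decimal 8698)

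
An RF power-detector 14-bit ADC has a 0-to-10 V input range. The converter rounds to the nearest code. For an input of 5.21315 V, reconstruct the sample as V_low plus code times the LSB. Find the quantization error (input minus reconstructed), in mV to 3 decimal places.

0.137 mV

LSB = 10/2^14 = 0.610 mV.
(5.21315 − 0)/0.000610352 = 8541.2250; round gives code 8541.
V_rec = 0 + 8541·0.000610352 = 5.2130127 V.
Difference: 0.000137305 V → 0.137 mV.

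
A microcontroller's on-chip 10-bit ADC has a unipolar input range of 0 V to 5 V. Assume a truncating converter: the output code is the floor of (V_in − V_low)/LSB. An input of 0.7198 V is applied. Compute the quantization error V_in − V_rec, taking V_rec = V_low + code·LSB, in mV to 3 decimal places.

2.027 mV

LSB = 5/2^10 = 4.883 mV.
Scaled input = 147.4150 LSBs, so code = 147.
V_rec = 0 + 147·0.00488281 = 0.71777344 V.
Error = 0.7198 − 0.71777344 = 0.00202656 V = 2.027 mV.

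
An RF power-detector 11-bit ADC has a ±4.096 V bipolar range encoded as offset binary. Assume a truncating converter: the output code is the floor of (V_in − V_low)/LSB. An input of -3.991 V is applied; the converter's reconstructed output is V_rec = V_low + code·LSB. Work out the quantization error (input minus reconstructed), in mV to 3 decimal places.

1.000 mV

LSB = 8.192/2^11 = 4.000 mV.
Scaled input = 26.2500 LSBs, so code = 26.
Code 26 maps back to (−4.096) + 26×0.004 V = -3.992 V.
V_in − V_rec = 0.001 V = 1.000 mV.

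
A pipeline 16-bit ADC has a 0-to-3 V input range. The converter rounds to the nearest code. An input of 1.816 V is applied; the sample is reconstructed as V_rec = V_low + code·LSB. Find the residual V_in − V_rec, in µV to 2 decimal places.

5.74 µV

LSB = 3/2^16 = 45.78 µV.
(V_in − V_low)/LSB = (1.816 − 0)/4.57764e-05 = 39671.1253 → code 39671 (round).
V_rec = 0 + 39671·4.57764e-05 = 1.8159943 V.
Error = 1.816 − 1.8159943 = 5.7373e-06 V = 5.74 µV.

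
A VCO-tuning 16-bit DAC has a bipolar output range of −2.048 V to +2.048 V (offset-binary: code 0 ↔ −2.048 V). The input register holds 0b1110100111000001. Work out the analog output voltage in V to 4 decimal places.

1.6921 V

LSB = 4.096 V / 2^16 = 62.50 µV.
Code 0b1110100111000001 = 59841 decimal.
V_out = (−2.048) + 59841 × 6.25e-05 V = 1.69206 V.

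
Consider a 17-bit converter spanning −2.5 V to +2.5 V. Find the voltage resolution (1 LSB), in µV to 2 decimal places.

Full-scale span = 5 V.
LSB = 5 / 2^17 = 5 / 131072 = 3.8147e-05 V = 38.15 µV.

38.15 µV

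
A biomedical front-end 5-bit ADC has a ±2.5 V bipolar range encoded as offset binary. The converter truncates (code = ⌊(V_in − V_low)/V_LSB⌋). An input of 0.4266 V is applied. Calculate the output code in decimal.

code 18

With 32 levels over 5 V, one step is 156.250 mV.
(V_in − V_low)/LSB = (0.4266 − (−2.5)) / 0.15625 = 18.730.
Floor → code 18.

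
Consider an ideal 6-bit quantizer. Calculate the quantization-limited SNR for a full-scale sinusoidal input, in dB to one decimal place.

37.9 dB

SNR ≈ 6.02·N + 1.76 dB = 6.02·6 + 1.76 = 37.88 dB.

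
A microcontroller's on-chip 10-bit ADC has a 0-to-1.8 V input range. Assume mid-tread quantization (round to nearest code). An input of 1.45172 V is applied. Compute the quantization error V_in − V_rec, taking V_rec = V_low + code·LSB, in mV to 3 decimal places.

Step size: 1.8 V ÷ 2^10 = 1.758 mV.
(1.45172 − 0)/0.00175781 = 825.8674; round gives code 826.
Reconstructed: 1.4519531 V.
Error = 1.45172 − 1.4519531 = -0.000233125 V = -0.233 mV.

-0.233 mV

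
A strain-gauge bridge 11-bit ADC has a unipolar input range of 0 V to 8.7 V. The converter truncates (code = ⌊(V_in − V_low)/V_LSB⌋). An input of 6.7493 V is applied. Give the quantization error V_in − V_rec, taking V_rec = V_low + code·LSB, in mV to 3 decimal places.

Step size: 8.7 V ÷ 2^11 = 4.248 mV.
Scaled input = 1588.8007 LSBs, so code = 1588.
Code 1588 maps back to 0 + 1588×0.00424805 V = 6.7458984 V.
Difference: 0.00340156 V → 3.402 mV.

3.402 mV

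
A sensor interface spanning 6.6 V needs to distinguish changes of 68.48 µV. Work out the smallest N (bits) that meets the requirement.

17 bits

Number of steps required ≥ 6.6 V / 68.48 µV = 96378.50.
Need 2^N ≥ 96378.50; 2^16 = 65536, 2^17 = 131072.
Minimum N = 17.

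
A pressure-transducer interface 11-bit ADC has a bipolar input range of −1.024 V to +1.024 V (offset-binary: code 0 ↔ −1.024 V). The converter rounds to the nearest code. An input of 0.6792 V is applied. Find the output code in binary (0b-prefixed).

code 0b11010100111 (decimal 1703)

With 2048 levels over 2.048 V, one step is 1.000 mV.
Input sits at 1703.200 steps above V_low.
Round → code 1703.
In binary (0b-prefixed): 0b11010100111.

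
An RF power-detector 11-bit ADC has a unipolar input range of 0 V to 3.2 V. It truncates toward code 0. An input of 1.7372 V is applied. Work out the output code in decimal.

With 2048 levels over 3.2 V, one step is 1.562 mV.
(V_in − V_low)/LSB = (1.7372 − 0) / 0.0015625 = 1111.808.
Floor → code 1111.

code 1111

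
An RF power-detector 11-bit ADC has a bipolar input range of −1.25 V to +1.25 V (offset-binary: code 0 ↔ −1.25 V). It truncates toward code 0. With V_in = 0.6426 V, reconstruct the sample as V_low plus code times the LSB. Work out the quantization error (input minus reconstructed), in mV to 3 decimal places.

0.510 mV

One LSB is 2.5 V / 2048 = 1.221 mV.
(0.6426 − (−1.25))/0.0012207 = 1550.4179; ⌊·⌋ gives code 1550.
Reconstructed: 0.64208984 V.
Difference: 0.000510156 V → 0.510 mV.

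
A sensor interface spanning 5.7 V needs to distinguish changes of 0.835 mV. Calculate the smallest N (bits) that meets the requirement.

13 bits

Number of steps required ≥ 5.7 V / 0.835 mV = 6826.35.
Need 2^N ≥ 6826.35; 2^12 = 4096, 2^13 = 8192.
Minimum N = 13.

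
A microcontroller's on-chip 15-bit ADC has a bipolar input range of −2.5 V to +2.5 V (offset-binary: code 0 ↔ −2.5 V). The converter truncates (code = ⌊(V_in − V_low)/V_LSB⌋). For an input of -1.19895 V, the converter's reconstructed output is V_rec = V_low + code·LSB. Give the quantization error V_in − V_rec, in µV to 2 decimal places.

LSB = 5/2^15 = 152.59 µV.
(V_in − V_low)/LSB = (-1.19895 − (−2.5))/0.000152588 = 8526.5613 → code 8526 (floor).
Code 8526 maps back to (−2.5) + 8526×0.000152588 V = -1.1990356 V.
Error = -1.19895 − (−1.1990356) = 8.56445e-05 V = 85.64 µV.

85.64 µV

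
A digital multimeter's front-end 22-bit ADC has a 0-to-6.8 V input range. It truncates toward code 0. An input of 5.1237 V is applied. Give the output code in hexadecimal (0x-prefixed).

Full-scale span = 6.8 V; LSB = 6.8/2^22 = 1.62 µV.
(V_in − V_low)/LSB = (5.1237 − 0) / 1.62125e-06 = 3160346.383.
So the output code is 3160346.
In hexadecimal (0x-prefixed): 0x30391A.

code 0x30391A (decimal 3160346)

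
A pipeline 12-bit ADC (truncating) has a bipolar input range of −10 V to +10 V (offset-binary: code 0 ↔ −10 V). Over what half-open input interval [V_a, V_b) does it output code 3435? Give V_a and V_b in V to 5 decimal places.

[6.77246 V, 6.77734 V)

LSB = 20/2^12 = 4.883 mV.
V_a = V_low + 3435·LSB = 6.77246 V; V_b = V_low + 3436·LSB = 6.77734 V.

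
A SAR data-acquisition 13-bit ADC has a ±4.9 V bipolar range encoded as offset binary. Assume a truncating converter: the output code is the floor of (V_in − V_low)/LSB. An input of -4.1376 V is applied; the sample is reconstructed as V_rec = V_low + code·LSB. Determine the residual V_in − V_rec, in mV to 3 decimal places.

0.364 mV

Step size: 9.8 V ÷ 2^13 = 1.196 mV.
Scaled input = 637.3042 LSBs, so code = 637.
Code 637 maps back to (−4.9) + 637×0.00119629 V = -4.1379639 V.
V_in − V_rec = 0.000363867 V = 0.364 mV.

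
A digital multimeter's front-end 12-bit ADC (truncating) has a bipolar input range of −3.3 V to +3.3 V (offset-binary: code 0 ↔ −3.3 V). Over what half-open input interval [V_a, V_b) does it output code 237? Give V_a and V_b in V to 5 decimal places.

[-2.91812 V, -2.91650 V)

LSB = 6.6/2^12 = 1.611 mV.
V_a = V_low + 237·LSB = -2.91812 V; V_b = V_low + 238·LSB = -2.9165 V.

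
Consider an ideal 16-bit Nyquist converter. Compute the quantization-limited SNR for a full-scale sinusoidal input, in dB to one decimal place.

98.1 dB

SNR ≈ 6.02·N + 1.76 dB = 6.02·16 + 1.76 = 98.08 dB.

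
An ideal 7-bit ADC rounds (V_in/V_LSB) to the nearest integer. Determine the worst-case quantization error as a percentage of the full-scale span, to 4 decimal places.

0.3906 %

Rounding → worst-case error = ½ LSB = V_FS/2^8, so 100/256 = 0.390625 % of full scale.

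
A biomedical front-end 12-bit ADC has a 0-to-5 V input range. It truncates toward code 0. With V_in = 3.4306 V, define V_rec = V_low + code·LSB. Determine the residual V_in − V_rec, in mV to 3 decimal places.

0.424 mV

One LSB is 5 V / 4096 = 1.221 mV.
Scaled input = 2810.3475 LSBs, so code = 2810.
V_rec = 0 + 2810·0.0012207 = 3.4301758 V.
Difference: 0.000424219 V → 0.424 mV.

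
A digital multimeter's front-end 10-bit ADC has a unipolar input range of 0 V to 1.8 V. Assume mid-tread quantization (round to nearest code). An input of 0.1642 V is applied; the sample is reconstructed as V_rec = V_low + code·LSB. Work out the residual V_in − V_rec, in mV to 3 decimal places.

0.723 mV

LSB = 1.8/2^10 = 1.758 mV.
(0.1642 − 0)/0.00175781 = 93.4116; round gives code 93.
Reconstructed: 0.16347656 V.
Error = 0.1642 − 0.16347656 = 0.000723438 V = 0.723 mV.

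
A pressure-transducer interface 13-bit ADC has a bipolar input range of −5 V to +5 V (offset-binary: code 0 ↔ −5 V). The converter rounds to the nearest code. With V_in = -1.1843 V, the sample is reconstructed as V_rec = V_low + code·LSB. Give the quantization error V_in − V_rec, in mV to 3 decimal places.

-0.218 mV

One LSB is 10 V / 8192 = 1.221 mV.
(V_in − V_low)/LSB = (-1.1843 − (−5))/0.0012207 = 3125.8214 → code 3126 (round).
V_rec = (−5) + 3126·0.0012207 = -1.184082 V.
Difference: -0.000217969 V → -0.218 mV.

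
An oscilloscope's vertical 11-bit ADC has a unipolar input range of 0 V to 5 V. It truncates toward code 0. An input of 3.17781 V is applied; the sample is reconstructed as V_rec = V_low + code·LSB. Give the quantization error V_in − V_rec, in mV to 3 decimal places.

LSB = 5/2^11 = 2.441 mV.
(V_in − V_low)/LSB = (3.17781 − 0)/0.00244141 = 1301.6310 → code 1301 (floor).
Code 1301 maps back to 0 + 1301×0.00244141 V = 3.1762695 V.
V_in − V_rec = 0.00154047 V = 1.540 mV.

1.540 mV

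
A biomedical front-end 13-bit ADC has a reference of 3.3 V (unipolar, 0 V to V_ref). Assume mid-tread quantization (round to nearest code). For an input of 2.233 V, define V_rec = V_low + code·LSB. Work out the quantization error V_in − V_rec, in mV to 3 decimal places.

One LSB is 3.3 V / 8192 = 402.83 µV.
Scaled input = 5543.2533 LSBs, so code = 5543.
Code 5543 maps back to 0 + 5543×0.000402832 V = 2.2328979 V.
Difference: 0.000102051 V → 0.102 mV.

0.102 mV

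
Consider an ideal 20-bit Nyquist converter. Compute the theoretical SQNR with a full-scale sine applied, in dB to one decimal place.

SNR ≈ 6.02·N + 1.76 dB = 6.02·20 + 1.76 = 122.16 dB.

122.2 dB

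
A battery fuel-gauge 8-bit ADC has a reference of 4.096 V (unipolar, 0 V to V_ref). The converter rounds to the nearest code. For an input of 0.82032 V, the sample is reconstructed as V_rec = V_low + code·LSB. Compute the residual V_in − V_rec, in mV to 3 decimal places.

LSB = 4.096/2^8 = 16.000 mV.
(0.82032 − 0)/0.016 = 51.2700; round gives code 51.
Reconstructed: 0.816 V.
Difference: 0.00432 V → 4.320 mV.

4.320 mV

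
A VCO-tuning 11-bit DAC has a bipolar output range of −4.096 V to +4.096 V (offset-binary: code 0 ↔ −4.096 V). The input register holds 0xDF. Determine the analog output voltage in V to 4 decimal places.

LSB = 8.192 V / 2^11 = 4.000 mV.
Code 0xDF = 223 decimal.
V_out = (−4.096) + 223 × 0.004 V = -3.204 V.

-3.2040 V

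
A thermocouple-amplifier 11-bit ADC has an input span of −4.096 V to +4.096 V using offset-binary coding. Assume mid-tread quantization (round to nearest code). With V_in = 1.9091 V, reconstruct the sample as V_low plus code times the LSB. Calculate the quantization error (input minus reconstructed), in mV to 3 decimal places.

1.100 mV

One LSB is 8.192 V / 2048 = 4.000 mV.
Scaled input = 1501.2750 LSBs, so code = 1501.
Reconstructed: 1.908 V.
Difference: 0.0011 V → 1.100 mV.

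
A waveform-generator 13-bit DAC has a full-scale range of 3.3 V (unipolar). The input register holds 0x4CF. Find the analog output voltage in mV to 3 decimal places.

LSB = 3.3 V / 2^13 = 402.83 µV.
Code 0x4CF = 1231 decimal.
V_out = 0 + 1231 × 0.000402832 V = 0.495886 V.
= 495.886 mV.

495.886 mV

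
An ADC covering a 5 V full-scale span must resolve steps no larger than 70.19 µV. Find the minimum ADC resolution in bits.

Number of steps required ≥ 5 V / 70.19 µV = 71235.22.
Need 2^N ≥ 71235.22; 2^16 = 65536, 2^17 = 131072.
Minimum N = 17.

17 bits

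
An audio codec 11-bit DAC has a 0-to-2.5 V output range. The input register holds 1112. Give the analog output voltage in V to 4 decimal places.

1.3574 V

LSB = 2.5 V / 2^11 = 1.221 mV.
V_out = 0 + 1112 × 0.0012207 V = 1.35742 V.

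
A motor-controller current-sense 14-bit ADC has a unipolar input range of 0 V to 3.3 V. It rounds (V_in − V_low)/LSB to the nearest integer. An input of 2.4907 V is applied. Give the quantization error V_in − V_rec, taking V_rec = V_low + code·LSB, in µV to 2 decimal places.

-10.45 µV

LSB = 3.3/2^14 = 201.42 µV.
Scaled input = 12365.9481 LSBs, so code = 12366.
V_rec = 0 + 12366·0.000201416 = 2.4907104 V.
Error = 2.4907 − 2.4907104 = -1.04492e-05 V = -10.45 µV.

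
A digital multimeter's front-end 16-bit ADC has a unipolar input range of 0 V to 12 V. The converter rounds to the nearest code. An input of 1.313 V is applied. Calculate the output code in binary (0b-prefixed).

code 0b1110000000011 (decimal 7171)

LSB = 12 V / 65536 = 183.11 µV.
(1.313 − 0) / 0.000183105 = 7170.731 LSBs.
So the output code is 7171.
In binary (0b-prefixed): 0b1110000000011.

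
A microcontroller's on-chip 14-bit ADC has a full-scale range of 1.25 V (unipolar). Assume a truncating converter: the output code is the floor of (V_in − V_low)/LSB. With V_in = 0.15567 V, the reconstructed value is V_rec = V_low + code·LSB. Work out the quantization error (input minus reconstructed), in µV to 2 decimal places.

30.35 µV

Step size: 1.25 V ÷ 2^14 = 76.29 µV.
Scaled input = 2040.3978 LSBs, so code = 2040.
Reconstructed: 0.15563965 V.
V_in − V_rec = 3.03516e-05 V = 30.35 µV.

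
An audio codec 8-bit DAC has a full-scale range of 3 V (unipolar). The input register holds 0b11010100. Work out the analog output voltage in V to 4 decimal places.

LSB = 3 V / 2^8 = 11.719 mV.
Code 0b11010100 = 212 decimal.
V_out = 0 + 212 × 0.0117188 V = 2.48438 V.

2.4844 V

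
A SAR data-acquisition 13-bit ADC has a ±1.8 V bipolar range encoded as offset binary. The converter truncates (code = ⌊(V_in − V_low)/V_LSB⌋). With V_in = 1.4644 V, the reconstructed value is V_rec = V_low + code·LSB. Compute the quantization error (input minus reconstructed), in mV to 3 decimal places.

0.142 mV

One LSB is 3.6 V / 8192 = 439.45 µV.
(1.4644 − (−1.8))/0.000439453 = 7428.3236; ⌊·⌋ gives code 7428.
Reconstructed: 1.4642578 V.
V_in − V_rec = 0.000142188 V = 0.142 mV.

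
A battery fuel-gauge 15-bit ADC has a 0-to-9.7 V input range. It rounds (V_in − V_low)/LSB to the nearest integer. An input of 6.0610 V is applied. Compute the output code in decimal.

code 20475

LSB = 9.7 V / 32768 = 296.02 µV.
Input sits at 20474.933 steps above V_low.
So the output code is 20475.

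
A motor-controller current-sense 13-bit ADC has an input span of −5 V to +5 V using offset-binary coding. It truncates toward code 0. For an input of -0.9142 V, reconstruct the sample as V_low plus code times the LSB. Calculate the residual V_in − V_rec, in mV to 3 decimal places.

One LSB is 10 V / 8192 = 1.221 mV.
(-0.9142 − (−5))/0.0012207 = 3347.0874; ⌊·⌋ gives code 3347.
V_rec = (−5) + 3347·0.0012207 = -0.91430664 V.
Error = -0.9142 − (−0.91430664) = 0.000106641 V = 0.107 mV.

0.107 mV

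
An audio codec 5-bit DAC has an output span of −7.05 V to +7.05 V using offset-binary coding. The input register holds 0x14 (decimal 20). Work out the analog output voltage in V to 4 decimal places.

LSB = 14.1 V / 2^5 = 440.625 mV.
Code 0x14 = 20 decimal.
V_out = (−7.05) + 20 × 0.440625 V = 1.7625 V.

1.7625 V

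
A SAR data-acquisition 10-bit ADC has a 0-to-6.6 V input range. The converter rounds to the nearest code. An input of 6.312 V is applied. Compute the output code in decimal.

LSB = 6.6 V / 1024 = 6.445 mV.
(V_in − V_low)/LSB = (6.312 − 0) / 0.00644531 = 979.316.
So the output code is 979.

code 979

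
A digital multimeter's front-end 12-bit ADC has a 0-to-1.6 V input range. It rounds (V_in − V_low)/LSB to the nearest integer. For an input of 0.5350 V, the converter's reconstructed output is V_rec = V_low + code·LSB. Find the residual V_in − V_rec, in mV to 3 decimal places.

Step size: 1.6 V ÷ 2^12 = 390.62 µV.
(0.5350 − 0)/0.000390625 = 1369.6000; round gives code 1370.
V_rec = 0 + 1370·0.000390625 = 0.53515625 V.
Error = 0.5350 − 0.53515625 = -0.00015625 V = -0.156 mV.

-0.156 mV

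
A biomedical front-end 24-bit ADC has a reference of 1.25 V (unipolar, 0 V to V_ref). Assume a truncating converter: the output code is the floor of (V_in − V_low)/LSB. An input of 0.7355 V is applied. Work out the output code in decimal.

LSB = 1.25 V / 16777216 = 0.07 µV.
Input sits at 9871713.894 steps above V_low.
⌊·⌋(9871713.894) = 9871713.

code 9871713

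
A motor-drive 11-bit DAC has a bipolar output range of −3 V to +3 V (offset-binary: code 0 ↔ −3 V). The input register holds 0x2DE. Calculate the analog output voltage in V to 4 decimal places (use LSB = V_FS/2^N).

-0.8496 V

LSB = 6 V / 2^11 = 2.930 mV.
Code 0x2DE = 734 decimal.
V_out = (−3) + 734 × 0.00292969 V = -0.849609 V.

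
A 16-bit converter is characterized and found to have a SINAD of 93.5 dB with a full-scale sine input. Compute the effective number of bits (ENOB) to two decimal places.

15.24 bits

ENOB = (SINAD − 1.76) / 6.02 = (93.5 − 1.76)/6.02 = 15.239.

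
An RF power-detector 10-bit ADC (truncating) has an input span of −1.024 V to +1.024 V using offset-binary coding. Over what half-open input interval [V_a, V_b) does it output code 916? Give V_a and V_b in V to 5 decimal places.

[0.80800 V, 0.81000 V)

LSB = 2.048/2^10 = 2.000 mV.
V_a = V_low + 916·LSB = 0.808 V; V_b = V_low + 917·LSB = 0.81 V.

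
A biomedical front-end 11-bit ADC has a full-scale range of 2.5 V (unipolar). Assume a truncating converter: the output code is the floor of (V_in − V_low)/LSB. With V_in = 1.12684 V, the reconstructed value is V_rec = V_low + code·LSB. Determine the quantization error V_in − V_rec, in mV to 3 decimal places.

One LSB is 2.5 V / 2048 = 1.221 mV.
(V_in − V_low)/LSB = (1.12684 − 0)/0.0012207 = 923.1073 → code 923 (floor).
Code 923 maps back to 0 + 923×0.0012207 V = 1.126709 V.
Difference: 0.000131016 V → 0.131 mV.

0.131 mV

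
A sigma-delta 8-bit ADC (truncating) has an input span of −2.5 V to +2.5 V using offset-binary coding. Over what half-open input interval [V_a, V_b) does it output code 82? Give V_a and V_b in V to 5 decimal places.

LSB = 5/2^8 = 19.531 mV.
V_a = V_low + 82·LSB = -0.898438 V; V_b = V_low + 83·LSB = -0.878906 V.

[-0.89844 V, -0.87891 V)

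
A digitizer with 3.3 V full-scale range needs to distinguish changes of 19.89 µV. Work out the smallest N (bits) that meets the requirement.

Number of steps required ≥ 3.3 V / 19.89 µV = 165912.52.
Need 2^N ≥ 165912.52; 2^17 = 131072, 2^18 = 262144.
Minimum N = 18.

18 bits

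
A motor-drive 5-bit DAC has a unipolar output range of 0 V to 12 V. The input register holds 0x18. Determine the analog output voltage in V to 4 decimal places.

9.0000 V

LSB = 12 V / 2^5 = 375.000 mV.
Code 0x18 = 24 decimal.
V_out = 0 + 24 × 0.375 V = 9 V.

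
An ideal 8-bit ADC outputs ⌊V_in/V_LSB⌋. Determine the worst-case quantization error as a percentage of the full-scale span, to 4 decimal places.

Truncating → worst-case error = 1 LSB = V_FS/2^8, so 100/256 = 0.390625 % of full scale.

0.3906 %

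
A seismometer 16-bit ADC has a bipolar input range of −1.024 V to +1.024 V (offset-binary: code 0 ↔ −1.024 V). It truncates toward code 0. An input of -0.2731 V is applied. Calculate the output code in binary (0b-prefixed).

code 0b101110111011100 (decimal 24028)

With 65536 levels over 2.048 V, one step is 31.25 µV.
(V_in − V_low)/LSB = (-0.2731 − (−1.024)) / 3.125e-05 = 24028.800.
So the output code is 24028.
In binary (0b-prefixed): 0b101110111011100.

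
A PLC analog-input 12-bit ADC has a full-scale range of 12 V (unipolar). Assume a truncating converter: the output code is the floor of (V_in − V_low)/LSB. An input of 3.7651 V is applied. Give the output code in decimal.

LSB = 12 V / 4096 = 2.930 mV.
Input sits at 1285.154 steps above V_low.
So the output code is 1285.

code 1285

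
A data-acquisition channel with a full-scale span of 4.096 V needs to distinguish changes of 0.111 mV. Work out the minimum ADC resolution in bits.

Number of steps required ≥ 4.096 V / 0.111 mV = 36900.90.
Need 2^N ≥ 36900.90; 2^15 = 32768, 2^16 = 65536.
Minimum N = 16.

16 bits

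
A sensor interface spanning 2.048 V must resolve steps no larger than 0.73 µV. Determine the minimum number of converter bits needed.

Number of steps required ≥ 2.048 V / 0.73 µV = 2805479.45.
Need 2^N ≥ 2805479.45; 2^21 = 2097152, 2^22 = 4194304.
Minimum N = 22.

22 bits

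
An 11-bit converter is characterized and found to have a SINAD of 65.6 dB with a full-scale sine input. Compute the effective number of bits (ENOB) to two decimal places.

ENOB = (SINAD − 1.76) / 6.02 = (65.6 − 1.76)/6.02 = 10.605.

10.60 bits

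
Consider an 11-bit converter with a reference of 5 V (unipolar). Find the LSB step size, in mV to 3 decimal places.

2.441 mV

Full-scale span = 5 V.
LSB = 5 / 2^11 = 5 / 2048 = 0.00244141 V = 2.441 mV.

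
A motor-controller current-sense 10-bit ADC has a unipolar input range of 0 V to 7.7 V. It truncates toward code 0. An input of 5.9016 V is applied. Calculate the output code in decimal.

With 1024 levels over 7.7 V, one step is 7.520 mV.
Input sits at 784.836 steps above V_low.
So the output code is 784.

code 784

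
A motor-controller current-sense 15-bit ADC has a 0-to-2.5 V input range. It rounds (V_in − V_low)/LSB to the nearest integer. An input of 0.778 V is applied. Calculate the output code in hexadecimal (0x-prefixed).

Full-scale span = 2.5 V; LSB = 2.5/2^15 = 76.29 µV.
(0.778 − 0) / 7.62939e-05 = 10197.402 LSBs.
round(10197.402) = 10197.
In hexadecimal (0x-prefixed): 0x27D5.

code 0x27D5 (decimal 10197)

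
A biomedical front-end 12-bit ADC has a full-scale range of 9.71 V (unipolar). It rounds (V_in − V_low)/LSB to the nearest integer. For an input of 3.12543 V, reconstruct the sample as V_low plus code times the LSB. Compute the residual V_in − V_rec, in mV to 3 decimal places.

0.972 mV

Step size: 9.71 V ÷ 2^12 = 2.371 mV.
(V_in − V_low)/LSB = (3.12543 − 0)/0.00237061 = 1318.4100 → code 1318 (round).
Code 1318 maps back to 0 + 1318×0.00237061 V = 3.124458 V.
Error = 3.12543 − 3.124458 = 0.000971992 V = 0.972 mV.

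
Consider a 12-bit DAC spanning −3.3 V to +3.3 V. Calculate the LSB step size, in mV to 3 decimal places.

Full-scale span = 6.6 V.
LSB = 6.6 / 2^12 = 6.6 / 4096 = 0.00161133 V = 1.611 mV.

1.611 mV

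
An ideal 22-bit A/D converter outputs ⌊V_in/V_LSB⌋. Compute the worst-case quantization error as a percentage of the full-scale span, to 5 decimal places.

Truncating → worst-case error = 1 LSB = V_FS/2^22, so 100/4194304 = 2.38419e-05 % of full scale.

0.00002 %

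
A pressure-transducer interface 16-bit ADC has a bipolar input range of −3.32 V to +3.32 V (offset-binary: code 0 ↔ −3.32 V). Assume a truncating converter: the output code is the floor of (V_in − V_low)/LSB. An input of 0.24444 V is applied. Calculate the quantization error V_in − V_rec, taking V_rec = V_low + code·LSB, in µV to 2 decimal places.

LSB = 6.64/2^16 = 101.32 µV.
(V_in − V_low)/LSB = (0.24444 − (−3.32))/0.000101318 = 35180.5933 → code 35180 (floor).
Reconstructed: 0.24437988 V.
Error = 0.24444 − 0.24437988 = 6.01172e-05 V = 60.12 µV.

60.12 µV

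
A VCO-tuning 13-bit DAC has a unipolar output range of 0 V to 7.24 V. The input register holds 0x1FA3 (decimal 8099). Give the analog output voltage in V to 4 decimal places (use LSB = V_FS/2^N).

7.1578 V

LSB = 7.24 V / 2^13 = 0.884 mV.
Code 0x1FA3 = 8099 decimal.
V_out = 0 + 8099 × 0.000883789 V = 7.15781 V.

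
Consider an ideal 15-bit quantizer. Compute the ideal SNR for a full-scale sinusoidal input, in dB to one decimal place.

92.1 dB

SNR ≈ 6.02·N + 1.76 dB = 6.02·15 + 1.76 = 92.06 dB.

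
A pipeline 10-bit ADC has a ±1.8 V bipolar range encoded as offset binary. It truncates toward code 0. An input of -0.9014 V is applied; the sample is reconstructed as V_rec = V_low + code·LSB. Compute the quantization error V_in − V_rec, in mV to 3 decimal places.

One LSB is 3.6 V / 1024 = 3.516 mV.
(V_in − V_low)/LSB = (-0.9014 − (−1.8))/0.00351563 = 255.6018 → code 255 (floor).
V_rec = (−1.8) + 255·0.00351563 = -0.90351563 V.
Difference: 0.00211562 V → 2.116 mV.

2.116 mV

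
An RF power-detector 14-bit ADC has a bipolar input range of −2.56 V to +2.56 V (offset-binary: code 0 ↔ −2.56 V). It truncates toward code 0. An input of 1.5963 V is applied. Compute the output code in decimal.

LSB = 5.12 V / 16384 = 312.50 µV.
(V_in − V_low)/LSB = (1.5963 − (−2.56)) / 0.0003125 = 13300.160.
Floor → code 13300.

code 13300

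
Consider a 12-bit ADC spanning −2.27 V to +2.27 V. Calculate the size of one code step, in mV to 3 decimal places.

1.108 mV

Full-scale span = 4.54 V.
LSB = 4.54 / 2^12 = 4.54 / 4096 = 0.0011084 V = 1.108 mV.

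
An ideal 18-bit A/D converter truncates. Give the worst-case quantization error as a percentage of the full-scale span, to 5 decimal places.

0.00038 %

Truncating → worst-case error = 1 LSB = V_FS/2^18, so 100/262144 = 0.00038147 % of full scale.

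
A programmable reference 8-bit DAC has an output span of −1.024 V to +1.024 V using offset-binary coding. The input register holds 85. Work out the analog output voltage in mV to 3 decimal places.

LSB = 2.048 V / 2^8 = 8.000 mV.
V_out = (−1.024) + 85 × 0.008 V = -0.344 V.
= -344.000 mV.

-344.000 mV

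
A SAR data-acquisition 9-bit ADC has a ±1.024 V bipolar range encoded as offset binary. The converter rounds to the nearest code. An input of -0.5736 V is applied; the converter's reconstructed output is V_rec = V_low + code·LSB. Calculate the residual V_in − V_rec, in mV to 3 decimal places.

One LSB is 2.048 V / 512 = 4.000 mV.
Scaled input = 112.6000 LSBs, so code = 113.
Reconstructed: -0.572 V.
V_in − V_rec = -0.0016 V = -1.600 mV.

-1.600 mV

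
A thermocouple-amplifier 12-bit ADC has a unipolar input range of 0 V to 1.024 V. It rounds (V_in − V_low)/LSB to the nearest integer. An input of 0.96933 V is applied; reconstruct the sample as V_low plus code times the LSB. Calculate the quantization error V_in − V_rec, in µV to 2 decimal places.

80.00 µV

Step size: 1.024 V ÷ 2^12 = 250.00 µV.
Scaled input = 3877.3200 LSBs, so code = 3877.
Reconstructed: 0.96925 V.
V_in − V_rec = 8e-05 V = 80.00 µV.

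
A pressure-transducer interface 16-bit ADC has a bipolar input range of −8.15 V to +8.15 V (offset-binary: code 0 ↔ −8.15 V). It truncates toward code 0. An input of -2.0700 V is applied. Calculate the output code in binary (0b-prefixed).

code 0b101111101111101 (decimal 24445)

With 65536 levels over 16.3 V, one step is 248.72 µV.
Input sits at 24445.330 steps above V_low.
So the output code is 24445.
In binary (0b-prefixed): 0b101111101111101.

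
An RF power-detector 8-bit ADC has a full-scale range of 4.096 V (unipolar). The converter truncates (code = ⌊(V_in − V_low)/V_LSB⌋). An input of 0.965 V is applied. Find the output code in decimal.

code 60

LSB = 4.096 V / 256 = 16.000 mV.
Input sits at 60.312 steps above V_low.
⌊·⌋(60.312) = 60.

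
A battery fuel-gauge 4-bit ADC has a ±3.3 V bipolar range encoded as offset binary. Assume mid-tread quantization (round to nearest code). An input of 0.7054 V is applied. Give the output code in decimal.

code 10

LSB = 6.6 V / 16 = 412.500 mV.
(0.7054 − (−3.3)) / 0.4125 = 9.710 LSBs.
round(9.710) = 10.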